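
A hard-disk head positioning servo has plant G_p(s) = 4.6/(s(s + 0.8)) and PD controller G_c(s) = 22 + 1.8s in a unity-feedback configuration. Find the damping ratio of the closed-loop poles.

Forward path: (22 + 1.8s)·4.6/(s(s+0.8)). The closed-loop characteristic equation is s² + (0.8 + 4.6·1.8)s + 4.6·22 = 0.
That is s² + 9.08s + 101.2 = 0, so ω_n = 10.06 rad/s and ζ = 9.08/(2·10.06) = 0.4513.

ζ = 0.451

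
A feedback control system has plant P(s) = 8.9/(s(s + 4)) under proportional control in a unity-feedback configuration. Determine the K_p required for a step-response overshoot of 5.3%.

From %OS = 100·exp(−πζ/√(1−ζ²)) = 5.3%, ζ = −ln(0.053)/√(π²+ln²(0.053)) = 0.683.
Characteristic equation s² + 4s + 8.9K_p = 0 gives ζ = 4/(2√(8.9K_p)).
Setting ζ = 0.683: √(8.9K_p) = 4/(2·0.683) = 2.928, so K_p = 8.575/8.9 = 0.964.

K_p = 0.964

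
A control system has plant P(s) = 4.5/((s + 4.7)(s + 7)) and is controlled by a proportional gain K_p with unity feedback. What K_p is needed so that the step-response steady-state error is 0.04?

Steady-state error for a unit step on this type-0 loop is 1/(1 + K_p·P(0)).
P(0) = 0.1368. Require 1/(1 + K_p·0.1368) = 0.04, so 1 + 0.1368·K_p = 25.
K_p = (25 − 1)/0.1368 = 175.

K_p = 175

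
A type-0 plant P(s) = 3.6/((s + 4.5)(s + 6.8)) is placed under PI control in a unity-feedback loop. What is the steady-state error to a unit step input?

0

The PI controller's integrator makes the forward path type 1, so e_ss to a step is zero.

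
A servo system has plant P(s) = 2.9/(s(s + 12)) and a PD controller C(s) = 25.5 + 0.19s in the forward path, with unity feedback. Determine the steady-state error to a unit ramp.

The loop has one pole at the origin (type 1). Velocity error constant K_v = lim_{s→0} s·C(s)P(s) = 25.5·2.9/12 = 6.163.
Steady-state error to a unit ramp: e_ss = 1/K_v = 0.162.

0.162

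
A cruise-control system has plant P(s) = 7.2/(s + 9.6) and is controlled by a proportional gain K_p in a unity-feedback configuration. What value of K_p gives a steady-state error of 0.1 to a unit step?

K_p = 12

Steady-state error for a unit step on this type-0 loop is 1/(1 + K_p·P(0)).
P(0) = 0.75. Require 1/(1 + K_p·0.75) = 0.1, so 1 + 0.75·K_p = 10.
K_p = (10 − 1)/0.75 = 12.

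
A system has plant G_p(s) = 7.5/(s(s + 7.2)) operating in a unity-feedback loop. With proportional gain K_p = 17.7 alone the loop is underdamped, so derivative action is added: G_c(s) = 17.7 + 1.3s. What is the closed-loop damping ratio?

Forward path: (17.7 + 1.3s)·7.5/(s(s+7.2)). The closed-loop characteristic equation is s² + (7.2 + 7.5·1.3)s + 7.5·17.7 = 0.
That is s² + 16.95s + 132.8 = 0, so ω_n = 11.52 rad/s and ζ = 16.95/(2·11.52) = 0.7356.

ζ = 0.736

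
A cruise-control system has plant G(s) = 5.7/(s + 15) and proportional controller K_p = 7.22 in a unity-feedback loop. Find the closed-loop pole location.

s = -56.15

Closed-loop transfer function: T(s) = K_p·G(s)/(1 + K_p·G(s)) = 41.15/(s + 15 + 41.15) = 41.15/(s + 56.15).
The closed-loop pole is at s = −56.15.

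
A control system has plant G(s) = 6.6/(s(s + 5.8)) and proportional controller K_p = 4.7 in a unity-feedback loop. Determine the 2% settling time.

T_s ≈ 1.38 s

The closed-loop denominator s² + 5.8s + 31.02 gives ω_n = √31.02 = 5.57 and ζ = 5.8/(2ω_n) = 0.5207.
2% settling time T_s ≈ 4/(ζω_n) = 4/2.9 = 1.38 s.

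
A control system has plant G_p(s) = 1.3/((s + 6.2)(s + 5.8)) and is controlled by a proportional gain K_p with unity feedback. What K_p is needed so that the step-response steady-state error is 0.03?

The loop is type 0, so e_ss(step) = 1/(1 + K_pos) with K_pos = K_p·G_p(0).
G_p(0) = 0.03615. Require 1/(1 + K_p·0.03615) = 0.03, so 1 + 0.03615·K_p = 33.33.
K_p = (33.33 − 1)/0.03615 = 894.

K_p = 894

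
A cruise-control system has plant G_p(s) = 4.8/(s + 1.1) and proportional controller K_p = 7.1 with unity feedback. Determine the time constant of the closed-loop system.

Closed-loop transfer function: T(s) = K_p·G_p(s)/(1 + K_p·G_p(s)) = 34.08/(s + 1.1 + 34.08) = 34.08/(s + 35.18).
Time constant τ = 1/35.18 = 0.0284 s.

τ = 0.0284 s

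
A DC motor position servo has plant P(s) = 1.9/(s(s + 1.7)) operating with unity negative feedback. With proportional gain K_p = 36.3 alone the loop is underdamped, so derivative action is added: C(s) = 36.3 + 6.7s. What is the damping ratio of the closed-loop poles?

ζ = 0.869

Forward path: (36.3 + 6.7s)·1.9/(s(s+1.7)). The closed-loop characteristic equation is s² + (1.7 + 1.9·6.7)s + 1.9·36.3 = 0.
That is s² + 14.43s + 68.97 = 0, so ω_n = 8.305 rad/s and ζ = 14.43/(2·8.305) = 0.8688.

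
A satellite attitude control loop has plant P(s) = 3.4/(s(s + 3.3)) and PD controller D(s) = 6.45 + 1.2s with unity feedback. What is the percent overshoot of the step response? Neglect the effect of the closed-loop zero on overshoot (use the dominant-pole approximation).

Forward path: (6.45 + 1.2s)·3.4/(s(s+3.3)). The closed-loop characteristic equation is s² + (3.3 + 3.4·1.2)s + 3.4·6.45 = 0.
That is s² + 7.38s + 21.93 = 0, so ω_n = 4.683 rad/s and ζ = 7.38/(2·4.683) = 0.788.
%OS = 100·exp(−πζ/√(1−ζ²)) = 1.79%.

1.79%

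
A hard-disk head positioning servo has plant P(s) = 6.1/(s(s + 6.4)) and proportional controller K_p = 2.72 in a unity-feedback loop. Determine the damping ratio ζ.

ζ = 0.786

The closed-loop denominator is s(s+6.4) + 2.72·6.1 = s² + 6.4s + 16.59.
Matching s² + 2ζω_n s + ω_n²: ω_n = √16.59 = 4.073 rad/s and 2ζω_n = 6.4, so ζ = 6.4/(2·4.073) = 0.786.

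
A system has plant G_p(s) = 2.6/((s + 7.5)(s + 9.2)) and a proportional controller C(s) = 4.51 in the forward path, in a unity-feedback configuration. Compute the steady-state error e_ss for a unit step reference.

0.855

The loop is type 0. Static position error constant K_pos = C(0)·G_p(0) = 4.51·0.03768 = 0.1699.
Steady-state error to a unit step: e_ss = 1/(1+K_pos) = 1/1.17 = 0.855.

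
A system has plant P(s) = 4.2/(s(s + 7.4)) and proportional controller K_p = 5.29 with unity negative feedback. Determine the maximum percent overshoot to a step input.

The closed-loop denominator s² + 7.4s + 22.22 gives ω_n = √22.22 = 4.714 and ζ = 7.4/(2ω_n) = 0.785.
%OS = 100·exp(−πζ/√(1−ζ²)) = 100·exp(−π·0.785/√0.3838) = 1.87%.

1.87%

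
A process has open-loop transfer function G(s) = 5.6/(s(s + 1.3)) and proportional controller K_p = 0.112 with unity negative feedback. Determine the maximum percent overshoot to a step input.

From 1 + K_pG(s) = 0: s² + 1.3s + 0.6272 = 0 ⇒ ω_n = 0.792, ζ = 0.8207.
%OS = 100·exp(−πζ/√(1−ζ²)) = 100·exp(−π·0.8207/√0.3264) = 1.1%.

1.1%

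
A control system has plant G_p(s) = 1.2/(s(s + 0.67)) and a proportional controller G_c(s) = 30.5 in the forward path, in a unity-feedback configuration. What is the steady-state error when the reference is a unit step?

0

The open loop G_c(s)G_p(s) has a pole at the origin (type 1), so the static position error constant is infinite and e_ss = 1/(1+∞) = 0.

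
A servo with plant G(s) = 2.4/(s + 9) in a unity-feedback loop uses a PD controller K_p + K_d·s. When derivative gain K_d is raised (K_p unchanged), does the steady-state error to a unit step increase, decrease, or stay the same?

K_d affects only the transient (the s-coefficient); the DC loop gain, and hence e_ss, depends only on K_p.

unchanged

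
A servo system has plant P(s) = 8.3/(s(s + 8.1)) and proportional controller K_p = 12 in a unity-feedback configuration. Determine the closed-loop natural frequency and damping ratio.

ω_n = 9.98 rad/s, ζ = 0.406

The closed-loop denominator is s(s+8.1) + 12·8.3 = s² + 8.1s + 99.6.
So ω_n² = 99.6 ⇒ ω_n = 9.98 rad/s, and ζ = 8.1/(2ω_n) = 0.406.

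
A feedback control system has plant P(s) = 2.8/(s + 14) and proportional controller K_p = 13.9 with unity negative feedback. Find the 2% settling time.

T_s ≈ 0.0756 s

Closed-loop transfer function: T(s) = K_p·P(s)/(1 + K_p·P(s)) = 38.92/(s + 14 + 38.92) = 38.92/(s + 52.92).
Time constant τ = 1/52.92 = 0.0189 s, so the 2% settling time is about 4τ = 0.0756 s.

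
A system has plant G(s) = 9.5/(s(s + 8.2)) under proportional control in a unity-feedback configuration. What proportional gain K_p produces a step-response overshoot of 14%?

From %OS = 100·exp(−πζ/√(1−ζ²)) = 14%, ζ = −ln(0.14)/√(π²+ln²(0.14)) = 0.5305.
Characteristic equation s² + 8.2s + 9.5K_p = 0 gives ζ = 8.2/(2√(9.5K_p)).
Setting ζ = 0.5305: √(9.5K_p) = 8.2/(2·0.5305) = 7.728, so K_p = 59.73/9.5 = 6.29.

K_p = 6.29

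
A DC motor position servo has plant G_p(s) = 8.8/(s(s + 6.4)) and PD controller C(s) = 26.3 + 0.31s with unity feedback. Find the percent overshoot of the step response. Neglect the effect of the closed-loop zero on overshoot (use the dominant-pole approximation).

37.2%

Forward path: (26.3 + 0.31s)·8.8/(s(s+6.4)). The closed-loop characteristic equation is s² + (6.4 + 8.8·0.31)s + 8.8·26.3 = 0.
That is s² + 9.128s + 231.4 = 0, so ω_n = 15.21 rad/s and ζ = 9.128/(2·15.21) = 0.3.
%OS = 100·exp(−πζ/√(1−ζ²)) = 37.2%.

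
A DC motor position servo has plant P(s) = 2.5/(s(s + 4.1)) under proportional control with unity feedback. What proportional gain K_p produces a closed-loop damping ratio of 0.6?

Closed-loop characteristic equation: s² + 4.1s + K_p·2.5 = 0.
So ω_n = √(2.5K_p) and 2ζω_n = 4.1, giving ζ = 4.1/(2√(2.5K_p)).
Setting ζ = 0.6: √(2.5K_p) = 4.1/(2·0.6) = 3.417, so K_p = 11.67/2.5 = 4.67.

K_p = 4.67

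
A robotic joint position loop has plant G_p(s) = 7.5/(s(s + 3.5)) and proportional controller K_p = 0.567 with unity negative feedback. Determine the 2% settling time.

Closed-loop characteristic equation: s² + 3.5s + 4.252 = 0, so ω_n = 2.062 rad/s and ζ = 3.5/(2·2.062) = 0.8486.
2% settling time T_s ≈ 4/(ζω_n) = 4/1.75 = 2.29 s.

T_s ≈ 2.29 s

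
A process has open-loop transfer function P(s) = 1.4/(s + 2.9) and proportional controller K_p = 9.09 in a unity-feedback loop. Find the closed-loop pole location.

Closed-loop transfer function: T(s) = K_p·P(s)/(1 + K_p·P(s)) = 12.73/(s + 2.9 + 12.73) = 12.73/(s + 15.63).
The closed-loop pole is at s = −15.63.

s = -15.63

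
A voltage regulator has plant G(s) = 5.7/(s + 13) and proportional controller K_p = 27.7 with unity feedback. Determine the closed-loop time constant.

τ = 0.00585 s

Closed-loop transfer function: T(s) = K_p·G(s)/(1 + K_p·G(s)) = 157.9/(s + 13 + 157.9) = 157.9/(s + 170.9).
Time constant τ = 1/170.9 = 0.00585 s.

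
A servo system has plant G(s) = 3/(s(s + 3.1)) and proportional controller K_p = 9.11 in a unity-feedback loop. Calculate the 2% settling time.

T_s ≈ 2.58 s

The closed-loop denominator s² + 3.1s + 27.33 gives ω_n = √27.33 = 5.228 and ζ = 3.1/(2ω_n) = 0.2965.
2% settling time T_s ≈ 4/(ζω_n) = 4/1.55 = 2.58 s.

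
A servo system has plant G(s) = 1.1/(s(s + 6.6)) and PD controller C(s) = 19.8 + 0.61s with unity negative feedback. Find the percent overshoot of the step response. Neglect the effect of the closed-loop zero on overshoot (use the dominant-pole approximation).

Forward path: (19.8 + 0.61s)·1.1/(s(s+6.6)). The closed-loop characteristic equation is s² + (6.6 + 1.1·0.61)s + 1.1·19.8 = 0.
That is s² + 7.271s + 21.78 = 0, so ω_n = 4.667 rad/s and ζ = 7.271/(2·4.667) = 0.779.
%OS = 100·exp(−πζ/√(1−ζ²)) = 2.02%.

2.02%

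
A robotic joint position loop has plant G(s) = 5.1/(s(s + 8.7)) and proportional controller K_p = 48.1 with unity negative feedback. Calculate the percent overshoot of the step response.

40.3%

From 1 + K_pG(s) = 0: s² + 8.7s + 245.3 = 0 ⇒ ω_n = 15.66, ζ = 0.2777.
%OS = 100·exp(−πζ/√(1−ζ²)) = 100·exp(−π·0.2777/√0.9229) = 40.3%.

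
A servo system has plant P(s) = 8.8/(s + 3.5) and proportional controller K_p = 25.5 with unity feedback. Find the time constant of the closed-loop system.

Closed-loop transfer function: T(s) = K_p·P(s)/(1 + K_p·P(s)) = 224.4/(s + 3.5 + 224.4) = 224.4/(s + 227.9).
Time constant τ = 1/227.9 = 0.00439 s.

τ = 0.00439 s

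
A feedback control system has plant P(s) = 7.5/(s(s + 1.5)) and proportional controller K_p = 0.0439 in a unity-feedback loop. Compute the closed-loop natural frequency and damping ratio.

ω_n = 0.574 rad/s, ζ = 1.31

The closed-loop denominator is s(s+1.5) + 0.0439·7.5 = s² + 1.5s + 0.3292.
Matching s² + 2ζω_n s + ω_n²: ω_n = √0.3292 = 0.5738 rad/s and 2ζω_n = 1.5, so ζ = 1.5/(2·0.5738) = 1.31.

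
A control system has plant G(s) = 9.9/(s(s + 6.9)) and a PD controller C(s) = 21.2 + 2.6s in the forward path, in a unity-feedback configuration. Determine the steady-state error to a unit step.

The open loop C(s)G(s) has a pole at the origin (type 1), so the static position error constant is infinite and e_ss = 1/(1+∞) = 0.

0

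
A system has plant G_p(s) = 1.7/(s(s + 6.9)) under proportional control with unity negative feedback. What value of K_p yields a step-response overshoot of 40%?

From %OS = 100·exp(−πζ/√(1−ζ²)) = 40%, ζ = −ln(0.4)/√(π²+ln²(0.4)) = 0.28.
Characteristic equation s² + 6.9s + 1.7K_p = 0 gives ζ = 6.9/(2√(1.7K_p)).
Setting ζ = 0.28: √(1.7K_p) = 6.9/(2·0.28) = 12.32, so K_p = 151.8/1.7 = 89.3.

K_p = 89.3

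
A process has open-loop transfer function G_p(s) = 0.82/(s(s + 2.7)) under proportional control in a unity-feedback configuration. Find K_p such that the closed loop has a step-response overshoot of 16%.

K_p = 8.75

From %OS = 100·exp(−πζ/√(1−ζ²)) = 16%, ζ = −ln(0.16)/√(π²+ln²(0.16)) = 0.5039.
Characteristic equation s² + 2.7s + 0.82K_p = 0 gives ζ = 2.7/(2√(0.82K_p)).
Setting ζ = 0.5039: √(0.82K_p) = 2.7/(2·0.5039) = 2.679, so K_p = 7.179/0.82 = 8.75.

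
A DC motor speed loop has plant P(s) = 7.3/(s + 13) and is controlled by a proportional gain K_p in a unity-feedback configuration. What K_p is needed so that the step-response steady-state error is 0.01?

K_p = 176

Steady-state error for a unit step on this type-0 loop is 1/(1 + K_p·P(0)).
P(0) = 0.5615. Require 1/(1 + K_p·0.5615) = 0.01, so 1 + 0.5615·K_p = 100.
K_p = (100 − 1)/0.5615 = 176.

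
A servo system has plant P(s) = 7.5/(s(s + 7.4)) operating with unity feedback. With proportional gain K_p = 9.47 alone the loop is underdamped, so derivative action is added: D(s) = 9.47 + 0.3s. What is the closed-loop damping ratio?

ζ = 0.573

Forward path: (9.47 + 0.3s)·7.5/(s(s+7.4)). The closed-loop characteristic equation is s² + (7.4 + 7.5·0.3)s + 7.5·9.47 = 0.
That is s² + 9.65s + 71.03 = 0, so ω_n = 8.428 rad/s and ζ = 9.65/(2·8.428) = 0.5725.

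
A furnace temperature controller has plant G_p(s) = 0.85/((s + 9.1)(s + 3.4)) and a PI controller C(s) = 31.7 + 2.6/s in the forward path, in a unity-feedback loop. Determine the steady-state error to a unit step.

0

The open loop C(s)G_p(s) has a pole at the origin (type 1), so the static position error constant is infinite and e_ss = 1/(1+∞) = 0.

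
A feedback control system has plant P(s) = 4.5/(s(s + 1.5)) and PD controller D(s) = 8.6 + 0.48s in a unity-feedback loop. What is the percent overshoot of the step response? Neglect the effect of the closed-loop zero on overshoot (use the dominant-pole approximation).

Forward path: (8.6 + 0.48s)·4.5/(s(s+1.5)). The closed-loop characteristic equation is s² + (1.5 + 4.5·0.48)s + 4.5·8.6 = 0.
That is s² + 3.66s + 38.7 = 0, so ω_n = 6.221 rad/s and ζ = 3.66/(2·6.221) = 0.2942.
%OS = 100·exp(−πζ/√(1−ζ²)) = 38%.

38%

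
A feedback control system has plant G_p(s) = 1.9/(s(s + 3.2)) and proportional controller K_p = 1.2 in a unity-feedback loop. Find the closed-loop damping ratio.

ζ = 1.06

The closed-loop denominator is s(s+3.2) + 1.2·1.9 = s² + 3.2s + 2.28.
So ω_n² = 2.28 ⇒ ω_n = 1.51 rad/s, and ζ = 3.2/(2ω_n) = 1.06.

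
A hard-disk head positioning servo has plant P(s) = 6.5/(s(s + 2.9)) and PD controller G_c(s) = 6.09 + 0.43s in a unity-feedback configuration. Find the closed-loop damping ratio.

Forward path: (6.09 + 0.43s)·6.5/(s(s+2.9)). The closed-loop characteristic equation is s² + (2.9 + 6.5·0.43)s + 6.5·6.09 = 0.
That is s² + 5.695s + 39.59 = 0, so ω_n = 6.292 rad/s and ζ = 5.695/(2·6.292) = 0.4526.

ζ = 0.453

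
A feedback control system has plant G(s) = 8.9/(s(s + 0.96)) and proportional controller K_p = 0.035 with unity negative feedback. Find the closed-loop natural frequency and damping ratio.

The closed-loop denominator is s(s+0.96) + 0.035·8.9 = s² + 0.96s + 0.3115.
So ω_n² = 0.3115 ⇒ ω_n = 0.5581 rad/s, and ζ = 0.96/(2ω_n) = 0.86.

ω_n = 0.558 rad/s, ζ = 0.86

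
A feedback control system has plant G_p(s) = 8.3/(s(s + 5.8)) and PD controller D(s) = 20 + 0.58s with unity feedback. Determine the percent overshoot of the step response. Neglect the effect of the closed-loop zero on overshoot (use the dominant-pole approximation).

24.2%

Forward path: (20 + 0.58s)·8.3/(s(s+5.8)). The closed-loop characteristic equation is s² + (5.8 + 8.3·0.58)s + 8.3·20 = 0.
That is s² + 10.61s + 166 = 0, so ω_n = 12.88 rad/s and ζ = 10.61/(2·12.88) = 0.4119.
%OS = 100·exp(−πζ/√(1−ζ²)) = 24.2%.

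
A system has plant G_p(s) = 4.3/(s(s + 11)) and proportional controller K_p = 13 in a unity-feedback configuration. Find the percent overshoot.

From 1 + K_pG_p(s) = 0: s² + 11s + 55.9 = 0 ⇒ ω_n = 7.477, ζ = 0.7356.
%OS = 100·exp(−πζ/√(1−ζ²)) = 100·exp(−π·0.7356/√0.4589) = 3.3%.

3.3%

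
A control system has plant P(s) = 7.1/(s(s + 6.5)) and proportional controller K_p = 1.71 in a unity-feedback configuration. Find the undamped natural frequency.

With unity feedback the closed-loop characteristic equation is s² + 6.5s + 1.71·7.1 = s² + 6.5s + 12.14 = 0.
So ω_n² = 12.14 ⇒ ω_n = 3.484 rad/s, and ζ = 6.5/(2ω_n) = 0.933.

ω_n = 3.48 rad/s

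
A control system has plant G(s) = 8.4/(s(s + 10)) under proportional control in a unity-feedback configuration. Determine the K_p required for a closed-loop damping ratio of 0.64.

K_p = 7.27

Closed-loop characteristic equation: s² + 10s + K_p·8.4 = 0.
So ω_n = √(8.4K_p) and 2ζω_n = 10, giving ζ = 10/(2√(8.4K_p)).
Setting ζ = 0.64: √(8.4K_p) = 10/(2·0.64) = 7.812, so K_p = 61.04/8.4 = 7.27.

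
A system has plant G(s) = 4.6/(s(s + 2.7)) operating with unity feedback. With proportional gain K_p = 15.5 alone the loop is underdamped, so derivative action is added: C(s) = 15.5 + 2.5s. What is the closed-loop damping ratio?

Forward path: (15.5 + 2.5s)·4.6/(s(s+2.7)). The closed-loop characteristic equation is s² + (2.7 + 4.6·2.5)s + 4.6·15.5 = 0.
That is s² + 14.2s + 71.3 = 0, so ω_n = 8.444 rad/s and ζ = 14.2/(2·8.444) = 0.8408.

ζ = 0.841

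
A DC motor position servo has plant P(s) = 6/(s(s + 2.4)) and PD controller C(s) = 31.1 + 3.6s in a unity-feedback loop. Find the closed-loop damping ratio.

ζ = 0.878

Forward path: (31.1 + 3.6s)·6/(s(s+2.4)). The closed-loop characteristic equation is s² + (2.4 + 6·3.6)s + 6·31.1 = 0.
That is s² + 24s + 186.6 = 0, so ω_n = 13.66 rad/s and ζ = 24/(2·13.66) = 0.8785.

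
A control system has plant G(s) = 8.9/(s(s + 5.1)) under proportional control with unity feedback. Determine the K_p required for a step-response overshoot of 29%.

From %OS = 100·exp(−πζ/√(1−ζ²)) = 29%, ζ = −ln(0.29)/√(π²+ln²(0.29)) = 0.3666.
Characteristic equation s² + 5.1s + 8.9K_p = 0 gives ζ = 5.1/(2√(8.9K_p)).
Setting ζ = 0.3666: √(8.9K_p) = 5.1/(2·0.3666) = 6.956, so K_p = 48.38/8.9 = 5.44.

K_p = 5.44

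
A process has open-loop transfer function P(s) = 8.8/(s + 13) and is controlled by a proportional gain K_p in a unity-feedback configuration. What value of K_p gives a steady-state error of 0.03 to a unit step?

K_p = 47.8

Steady-state error for a unit step on this type-0 loop is 1/(1 + K_p·P(0)).
P(0) = 0.6769. Require 1/(1 + K_p·0.6769) = 0.03, so 1 + 0.6769·K_p = 33.33.
K_p = (33.33 − 1)/0.6769 = 47.8.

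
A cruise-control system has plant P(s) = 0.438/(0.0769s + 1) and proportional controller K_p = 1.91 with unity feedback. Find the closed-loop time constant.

τ = 0.0419 s

Closed loop: T(s) = K_p·P/(1+K_p·P) = 0.8366/(0.0769s + 1 + 0.8366), with pole at s = −(1 + 0.8366)/0.0769 = −23.88.
Closed-loop time constant τ = 1/23.88 = 0.0419 s.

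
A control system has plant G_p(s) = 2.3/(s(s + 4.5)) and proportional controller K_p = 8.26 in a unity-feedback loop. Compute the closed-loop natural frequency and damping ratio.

ω_n = 4.36 rad/s, ζ = 0.516

1 + K_p·G_p(s) = 0 gives s² + 4.5s + 19 = 0.
So ω_n² = 19 ⇒ ω_n = 4.359 rad/s, and ζ = 4.5/(2ω_n) = 0.516.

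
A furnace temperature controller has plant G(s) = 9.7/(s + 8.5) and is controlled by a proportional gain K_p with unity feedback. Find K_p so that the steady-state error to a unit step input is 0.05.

K_p = 16.6

The loop is type 0, so e_ss(step) = 1/(1 + K_pos) with K_pos = K_p·G(0).
G(0) = 1.141. Require 1/(1 + K_p·1.141) = 0.05, so 1 + 1.141·K_p = 20.
K_p = (20 − 1)/1.141 = 16.6.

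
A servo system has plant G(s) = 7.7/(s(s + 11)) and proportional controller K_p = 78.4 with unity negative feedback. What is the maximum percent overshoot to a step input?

From 1 + K_pG(s) = 0: s² + 11s + 603.7 = 0 ⇒ ω_n = 24.57, ζ = 0.2239.
%OS = 100·exp(−πζ/√(1−ζ²)) = 100·exp(−π·0.2239/√0.9499) = 48.6%.

48.6%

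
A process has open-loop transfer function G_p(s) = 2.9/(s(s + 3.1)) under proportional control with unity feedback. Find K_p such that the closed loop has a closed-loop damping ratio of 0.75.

K_p = 1.47

Closed-loop characteristic equation: s² + 3.1s + K_p·2.9 = 0.
So ω_n = √(2.9K_p) and 2ζω_n = 3.1, giving ζ = 3.1/(2√(2.9K_p)).
Setting ζ = 0.75: √(2.9K_p) = 3.1/(2·0.75) = 2.067, so K_p = 4.271/2.9 = 1.47.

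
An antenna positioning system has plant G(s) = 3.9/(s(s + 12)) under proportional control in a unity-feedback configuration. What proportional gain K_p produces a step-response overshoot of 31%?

From %OS = 100·exp(−πζ/√(1−ζ²)) = 31%, ζ = −ln(0.31)/√(π²+ln²(0.31)) = 0.3493.
Characteristic equation s² + 12s + 3.9K_p = 0 gives ζ = 12/(2√(3.9K_p)).
Setting ζ = 0.3493: √(3.9K_p) = 12/(2·0.3493) = 17.18, so K_p = 295/3.9 = 75.6.

K_p = 75.6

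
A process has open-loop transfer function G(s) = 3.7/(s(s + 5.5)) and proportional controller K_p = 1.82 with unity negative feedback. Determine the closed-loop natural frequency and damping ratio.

ω_n = 2.59 rad/s, ζ = 1.06

With unity feedback the closed-loop characteristic equation is s² + 5.5s + 1.82·3.7 = s² + 5.5s + 6.734 = 0.
Matching s² + 2ζω_n s + ω_n²: ω_n = √6.734 = 2.595 rad/s and 2ζω_n = 5.5, so ζ = 5.5/(2·2.595) = 1.06.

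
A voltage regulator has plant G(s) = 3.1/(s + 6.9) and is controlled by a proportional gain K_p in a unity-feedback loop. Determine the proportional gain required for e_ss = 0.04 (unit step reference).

K_p = 53.4

For a type-0 loop with proportional control, e_ss = 1/(1 + K_p·G(0)).
G(0) = 0.4493. Require 1/(1 + K_p·0.4493) = 0.04, so 1 + 0.4493·K_p = 25.
K_p = (25 − 1)/0.4493 = 53.4.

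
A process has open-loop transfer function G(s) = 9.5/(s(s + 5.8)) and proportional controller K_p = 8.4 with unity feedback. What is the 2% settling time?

Closed-loop characteristic equation: s² + 5.8s + 79.8 = 0, so ω_n = 8.933 rad/s and ζ = 5.8/(2·8.933) = 0.3246.
2% settling time T_s ≈ 4/(ζω_n) = 4/2.9 = 1.38 s.

T_s ≈ 1.38 s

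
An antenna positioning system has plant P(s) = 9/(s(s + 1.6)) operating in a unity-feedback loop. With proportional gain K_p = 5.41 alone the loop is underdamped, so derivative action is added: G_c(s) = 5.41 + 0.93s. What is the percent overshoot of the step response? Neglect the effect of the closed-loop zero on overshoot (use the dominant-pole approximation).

4.05%

Forward path: (5.41 + 0.93s)·9/(s(s+1.6)). The closed-loop characteristic equation is s² + (1.6 + 9·0.93)s + 9·5.41 = 0.
That is s² + 9.97s + 48.69 = 0, so ω_n = 6.978 rad/s and ζ = 9.97/(2·6.978) = 0.7144.
%OS = 100·exp(−πζ/√(1−ζ²)) = 4.05%.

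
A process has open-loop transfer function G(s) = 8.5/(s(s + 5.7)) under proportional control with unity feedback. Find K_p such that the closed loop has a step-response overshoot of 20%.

From %OS = 100·exp(−πζ/√(1−ζ²)) = 20%, ζ = −ln(0.2)/√(π²+ln²(0.2)) = 0.4559.
Characteristic equation s² + 5.7s + 8.5K_p = 0 gives ζ = 5.7/(2√(8.5K_p)).
Setting ζ = 0.4559: √(8.5K_p) = 5.7/(2·0.4559) = 6.251, so K_p = 39.07/8.5 = 4.6.

K_p = 4.6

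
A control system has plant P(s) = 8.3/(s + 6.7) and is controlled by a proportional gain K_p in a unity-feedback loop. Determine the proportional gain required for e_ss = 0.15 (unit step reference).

K_p = 4.57

For a type-0 loop with proportional control, e_ss = 1/(1 + K_p·P(0)).
P(0) = 1.239. Require 1/(1 + K_p·1.239) = 0.15, so 1 + 1.239·K_p = 6.667.
K_p = (6.667 − 1)/1.239 = 4.57.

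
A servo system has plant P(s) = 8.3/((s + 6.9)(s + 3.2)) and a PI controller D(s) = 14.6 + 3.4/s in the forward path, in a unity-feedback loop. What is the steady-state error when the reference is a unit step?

0

The open loop D(s)P(s) has a pole at the origin (type 1), so the static position error constant is infinite and e_ss = 1/(1+∞) = 0.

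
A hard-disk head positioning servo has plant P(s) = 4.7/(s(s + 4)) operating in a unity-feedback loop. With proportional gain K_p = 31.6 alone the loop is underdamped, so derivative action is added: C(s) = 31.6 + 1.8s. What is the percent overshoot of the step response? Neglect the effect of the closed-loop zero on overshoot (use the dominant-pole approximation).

15.4%

Forward path: (31.6 + 1.8s)·4.7/(s(s+4)). The closed-loop characteristic equation is s² + (4 + 4.7·1.8)s + 4.7·31.6 = 0.
That is s² + 12.46s + 148.5 = 0, so ω_n = 12.19 rad/s and ζ = 12.46/(2·12.19) = 0.5112.
%OS = 100·exp(−πζ/√(1−ζ²)) = 15.4%.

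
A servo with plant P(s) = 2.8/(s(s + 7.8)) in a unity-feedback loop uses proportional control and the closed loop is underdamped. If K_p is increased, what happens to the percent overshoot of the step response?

ζ = 7.8/(2√(2.8K_p)) decreases as K_p grows; lower damping means more overshoot.

increase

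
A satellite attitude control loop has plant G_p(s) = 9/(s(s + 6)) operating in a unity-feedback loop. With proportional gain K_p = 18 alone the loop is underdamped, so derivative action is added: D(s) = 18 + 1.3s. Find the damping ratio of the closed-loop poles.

Forward path: (18 + 1.3s)·9/(s(s+6)). The closed-loop characteristic equation is s² + (6 + 9·1.3)s + 9·18 = 0.
That is s² + 17.7s + 162 = 0, so ω_n = 12.73 rad/s and ζ = 17.7/(2·12.73) = 0.6953.

ζ = 0.695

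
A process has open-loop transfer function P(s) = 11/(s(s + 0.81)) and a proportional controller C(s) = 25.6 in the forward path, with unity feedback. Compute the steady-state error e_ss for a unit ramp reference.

0.00288

The loop has one pole at the origin (type 1). Velocity error constant K_v = lim_{s→0} s·C(s)P(s) = 25.6·11/0.81 = 347.7.
Steady-state error to a unit ramp: e_ss = 1/K_v = 0.00288.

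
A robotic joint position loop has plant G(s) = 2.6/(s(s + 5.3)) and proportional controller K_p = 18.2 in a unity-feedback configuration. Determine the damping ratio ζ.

With unity feedback the closed-loop characteristic equation is s² + 5.3s + 18.2·2.6 = s² + 5.3s + 47.32 = 0.
Matching s² + 2ζω_n s + ω_n²: ω_n = √47.32 = 6.879 rad/s and 2ζω_n = 5.3, so ζ = 5.3/(2·6.879) = 0.385.

ζ = 0.385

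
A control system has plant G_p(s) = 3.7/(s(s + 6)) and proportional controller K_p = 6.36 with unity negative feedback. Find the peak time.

The closed-loop denominator s² + 6s + 23.53 gives ω_n = √23.53 = 4.851 and ζ = 6/(2ω_n) = 0.6184.
Damped frequency ω_d = ω_n√(1−ζ²) = 3.812 rad/s, so peak time T_p = π/ω_d = 0.824 s.

T_p = 0.824 s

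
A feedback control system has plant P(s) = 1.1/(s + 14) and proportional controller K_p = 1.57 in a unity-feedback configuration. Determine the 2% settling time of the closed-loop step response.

Closed-loop transfer function: T(s) = K_p·P(s)/(1 + K_p·P(s)) = 1.727/(s + 14 + 1.727) = 1.727/(s + 15.73).
Time constant τ = 1/15.73 = 0.06358 s, so the 2% settling time is about 4τ = 0.254 s.

T_s ≈ 0.254 s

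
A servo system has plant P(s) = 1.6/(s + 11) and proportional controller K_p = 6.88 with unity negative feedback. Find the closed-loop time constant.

Closed-loop transfer function: T(s) = K_p·P(s)/(1 + K_p·P(s)) = 11.01/(s + 11 + 11.01) = 11.01/(s + 22.01).
Time constant τ = 1/22.01 = 0.0454 s.

τ = 0.0454 s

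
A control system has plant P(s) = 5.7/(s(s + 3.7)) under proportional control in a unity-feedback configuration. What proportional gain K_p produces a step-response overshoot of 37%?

From %OS = 100·exp(−πζ/√(1−ζ²)) = 37%, ζ = −ln(0.37)/√(π²+ln²(0.37)) = 0.3017.
Characteristic equation s² + 3.7s + 5.7K_p = 0 gives ζ = 3.7/(2√(5.7K_p)).
Setting ζ = 0.3017: √(5.7K_p) = 3.7/(2·0.3017) = 6.131, so K_p = 37.59/5.7 = 6.6.

K_p = 6.6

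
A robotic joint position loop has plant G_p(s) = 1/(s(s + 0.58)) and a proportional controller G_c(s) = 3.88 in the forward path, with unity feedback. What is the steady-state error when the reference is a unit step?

0

The open loop G_c(s)G_p(s) has a pole at the origin (type 1), so the static position error constant is infinite and e_ss = 1/(1+∞) = 0.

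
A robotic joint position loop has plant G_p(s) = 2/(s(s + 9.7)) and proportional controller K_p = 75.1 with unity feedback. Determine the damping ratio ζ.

ζ = 0.396

The closed-loop denominator is s(s+9.7) + 75.1·2 = s² + 9.7s + 150.2.
Matching s² + 2ζω_n s + ω_n²: ω_n = √150.2 = 12.26 rad/s and 2ζω_n = 9.7, so ζ = 9.7/(2·12.26) = 0.396.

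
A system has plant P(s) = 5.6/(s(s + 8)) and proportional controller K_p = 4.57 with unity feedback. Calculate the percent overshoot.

Closed-loop characteristic equation: s² + 8s + 25.59 = 0, so ω_n = 5.059 rad/s and ζ = 8/(2·5.059) = 0.7907.
%OS = 100·exp(−πζ/√(1−ζ²)) = 100·exp(−π·0.7907/√0.3748) = 1.73%.

1.73%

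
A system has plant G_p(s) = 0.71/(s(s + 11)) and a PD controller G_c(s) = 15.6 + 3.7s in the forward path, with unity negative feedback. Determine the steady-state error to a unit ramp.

0.993

The loop has one pole at the origin (type 1). Velocity error constant K_v = lim_{s→0} s·G_c(s)G_p(s) = 15.6·0.71/11 = 1.007.
Steady-state error to a unit ramp: e_ss = 1/K_v = 0.993.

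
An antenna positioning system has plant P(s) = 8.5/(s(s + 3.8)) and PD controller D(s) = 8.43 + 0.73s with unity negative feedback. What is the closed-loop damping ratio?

ζ = 0.591

Forward path: (8.43 + 0.73s)·8.5/(s(s+3.8)). The closed-loop characteristic equation is s² + (3.8 + 8.5·0.73)s + 8.5·8.43 = 0.
That is s² + 10s + 71.66 = 0, so ω_n = 8.465 rad/s and ζ = 10/(2·8.465) = 0.591.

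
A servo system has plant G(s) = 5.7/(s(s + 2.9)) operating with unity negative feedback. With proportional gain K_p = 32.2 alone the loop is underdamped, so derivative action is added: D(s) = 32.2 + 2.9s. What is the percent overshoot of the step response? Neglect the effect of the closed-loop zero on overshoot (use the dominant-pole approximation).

Forward path: (32.2 + 2.9s)·5.7/(s(s+2.9)). The closed-loop characteristic equation is s² + (2.9 + 5.7·2.9)s + 5.7·32.2 = 0.
That is s² + 19.43s + 183.5 = 0, so ω_n = 13.55 rad/s and ζ = 19.43/(2·13.55) = 0.7171.
%OS = 100·exp(−πζ/√(1−ζ²)) = 3.95%.

3.95%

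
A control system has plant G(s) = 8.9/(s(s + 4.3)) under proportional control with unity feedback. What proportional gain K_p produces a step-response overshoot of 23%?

K_p = 2.89

From %OS = 100·exp(−πζ/√(1−ζ²)) = 23%, ζ = −ln(0.23)/√(π²+ln²(0.23)) = 0.4237.
Characteristic equation s² + 4.3s + 8.9K_p = 0 gives ζ = 4.3/(2√(8.9K_p)).
Setting ζ = 0.4237: √(8.9K_p) = 4.3/(2·0.4237) = 5.074, so K_p = 25.74/8.9 = 2.89.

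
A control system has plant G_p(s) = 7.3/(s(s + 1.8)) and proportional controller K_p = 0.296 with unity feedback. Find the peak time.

Closed-loop characteristic equation: s² + 1.8s + 2.161 = 0, so ω_n = 1.47 rad/s and ζ = 1.8/(2·1.47) = 0.6123.
Damped frequency ω_d = ω_n√(1−ζ²) = 1.162 rad/s, so peak time T_p = π/ω_d = 2.7 s.

T_p = 2.7 s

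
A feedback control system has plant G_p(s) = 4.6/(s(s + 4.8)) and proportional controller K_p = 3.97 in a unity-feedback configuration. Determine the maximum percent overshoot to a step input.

11.9%

The closed-loop denominator s² + 4.8s + 18.26 gives ω_n = √18.26 = 4.273 and ζ = 4.8/(2ω_n) = 0.5616.
%OS = 100·exp(−πζ/√(1−ζ²)) = 100·exp(−π·0.5616/√0.6846) = 11.9%.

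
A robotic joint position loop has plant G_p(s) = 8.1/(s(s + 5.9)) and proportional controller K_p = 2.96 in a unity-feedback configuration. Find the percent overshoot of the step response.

9.34%

The closed-loop denominator s² + 5.9s + 23.98 gives ω_n = √23.98 = 4.897 and ζ = 5.9/(2ω_n) = 0.6025.
%OS = 100·exp(−πζ/√(1−ζ²)) = 100·exp(−π·0.6025/√0.637) = 9.34%.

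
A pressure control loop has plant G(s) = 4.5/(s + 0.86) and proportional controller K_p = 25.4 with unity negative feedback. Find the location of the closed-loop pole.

Closed-loop transfer function: T(s) = K_p·G(s)/(1 + K_p·G(s)) = 114.3/(s + 0.86 + 114.3) = 114.3/(s + 115.2).
The closed-loop pole is at s = −115.2.

s = -115.2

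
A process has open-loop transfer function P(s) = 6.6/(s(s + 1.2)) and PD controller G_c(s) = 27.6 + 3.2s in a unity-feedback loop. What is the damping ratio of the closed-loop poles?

Forward path: (27.6 + 3.2s)·6.6/(s(s+1.2)). The closed-loop characteristic equation is s² + (1.2 + 6.6·3.2)s + 6.6·27.6 = 0.
That is s² + 22.32s + 182.2 = 0, so ω_n = 13.5 rad/s and ζ = 22.32/(2·13.5) = 0.8269.

ζ = 0.827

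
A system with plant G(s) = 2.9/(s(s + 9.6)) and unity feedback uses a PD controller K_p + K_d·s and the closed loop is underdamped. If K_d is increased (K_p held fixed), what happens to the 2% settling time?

Characteristic equation s² + (9.6 + 2.9K_d)s + 2.9K_p = 0: raising K_d increases ζω_n = (9.6+2.9K_d)/2 while the loop stays underdamped, so T_s ≈ 4/(ζω_n) decreases.

decrease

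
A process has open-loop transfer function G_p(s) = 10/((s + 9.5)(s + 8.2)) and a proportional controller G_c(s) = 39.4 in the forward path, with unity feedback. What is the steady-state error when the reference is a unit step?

0.165

The loop is type 0. Static position error constant K_pos = G_c(0)·G_p(0) = 39.4·0.1284 = 5.058.
Steady-state error to a unit step: e_ss = 1/(1+K_pos) = 1/6.058 = 0.165.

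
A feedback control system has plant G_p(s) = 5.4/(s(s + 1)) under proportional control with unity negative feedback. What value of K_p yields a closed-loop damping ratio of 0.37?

Closed-loop characteristic equation: s² + 1s + K_p·5.4 = 0.
So ω_n = √(5.4K_p) and 2ζω_n = 1, giving ζ = 1/(2√(5.4K_p)).
Setting ζ = 0.37: √(5.4K_p) = 1/(2·0.37) = 1.351, so K_p = 1.826/5.4 = 0.338.

K_p = 0.338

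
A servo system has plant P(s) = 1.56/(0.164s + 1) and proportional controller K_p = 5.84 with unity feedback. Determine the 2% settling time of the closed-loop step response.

T_s ≈ 0.0649 s

Closed loop: T(s) = K_p·P/(1+K_p·P) = 9.11/(0.164s + 1 + 9.11), with pole at s = −(1 + 9.11)/0.164 = −61.65.
τ = 1/61.65 = 0.01622 s, so 2% settling time ≈ 4τ = 0.0649 s.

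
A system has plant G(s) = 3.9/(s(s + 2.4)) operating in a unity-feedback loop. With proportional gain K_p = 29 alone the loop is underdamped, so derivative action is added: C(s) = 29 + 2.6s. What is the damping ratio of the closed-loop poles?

ζ = 0.59

Forward path: (29 + 2.6s)·3.9/(s(s+2.4)). The closed-loop characteristic equation is s² + (2.4 + 3.9·2.6)s + 3.9·29 = 0.
That is s² + 12.54s + 113.1 = 0, so ω_n = 10.63 rad/s and ζ = 12.54/(2·10.63) = 0.5896.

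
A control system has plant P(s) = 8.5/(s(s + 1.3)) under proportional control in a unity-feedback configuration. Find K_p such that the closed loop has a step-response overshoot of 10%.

K_p = 0.142

From %OS = 100·exp(−πζ/√(1−ζ²)) = 10%, ζ = −ln(0.1)/√(π²+ln²(0.1)) = 0.5912.
Characteristic equation s² + 1.3s + 8.5K_p = 0 gives ζ = 1.3/(2√(8.5K_p)).
Setting ζ = 0.5912: √(8.5K_p) = 1.3/(2·0.5912) = 1.1, so K_p = 1.209/8.5 = 0.142.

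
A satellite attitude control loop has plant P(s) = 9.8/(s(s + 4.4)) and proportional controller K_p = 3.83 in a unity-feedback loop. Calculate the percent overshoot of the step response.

29.9%

From 1 + K_pP(s) = 0: s² + 4.4s + 37.53 = 0 ⇒ ω_n = 6.126, ζ = 0.3591.
%OS = 100·exp(−πζ/√(1−ζ²)) = 100·exp(−π·0.3591/√0.8711) = 29.9%.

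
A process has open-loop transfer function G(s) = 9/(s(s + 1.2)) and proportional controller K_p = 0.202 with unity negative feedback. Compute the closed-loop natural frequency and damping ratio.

ω_n = 1.35 rad/s, ζ = 0.445

With unity feedback the closed-loop characteristic equation is s² + 1.2s + 0.202·9 = s² + 1.2s + 1.818 = 0.
So ω_n² = 1.818 ⇒ ω_n = 1.348 rad/s, and ζ = 1.2/(2ω_n) = 0.445.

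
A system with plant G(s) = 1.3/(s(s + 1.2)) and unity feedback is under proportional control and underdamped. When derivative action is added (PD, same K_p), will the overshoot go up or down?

With PD the characteristic equation becomes s² + (a + K·K_d)s + K·K_p = 0; the damping term grows, ζ rises, overshoot falls.

decrease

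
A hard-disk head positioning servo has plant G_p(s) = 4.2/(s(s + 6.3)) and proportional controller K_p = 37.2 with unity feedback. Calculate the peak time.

From 1 + K_pG_p(s) = 0: s² + 6.3s + 156.2 = 0 ⇒ ω_n = 12.5, ζ = 0.252.
Damped frequency ω_d = ω_n√(1−ζ²) = 12.1 rad/s, so peak time T_p = π/ω_d = 0.26 s.

T_p = 0.26 s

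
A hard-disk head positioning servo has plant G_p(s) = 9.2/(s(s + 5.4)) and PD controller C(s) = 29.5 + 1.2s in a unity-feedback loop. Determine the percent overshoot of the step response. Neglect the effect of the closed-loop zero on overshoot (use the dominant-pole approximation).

Forward path: (29.5 + 1.2s)·9.2/(s(s+5.4)). The closed-loop characteristic equation is s² + (5.4 + 9.2·1.2)s + 9.2·29.5 = 0.
That is s² + 16.44s + 271.4 = 0, so ω_n = 16.47 rad/s and ζ = 16.44/(2·16.47) = 0.499.
%OS = 100·exp(−πζ/√(1−ζ²)) = 16.4%.

16.4%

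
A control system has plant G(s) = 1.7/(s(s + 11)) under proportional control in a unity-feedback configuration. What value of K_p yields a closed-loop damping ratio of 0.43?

Closed-loop characteristic equation: s² + 11s + K_p·1.7 = 0.
So ω_n = √(1.7K_p) and 2ζω_n = 11, giving ζ = 11/(2√(1.7K_p)).
Setting ζ = 0.43: √(1.7K_p) = 11/(2·0.43) = 12.79, so K_p = 163.6/1.7 = 96.2.

K_p = 96.2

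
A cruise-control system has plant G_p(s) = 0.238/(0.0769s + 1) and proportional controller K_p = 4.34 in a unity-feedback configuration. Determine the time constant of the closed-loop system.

Closed loop: T(s) = K_p·G_p/(1+K_p·G_p) = 1.033/(0.0769s + 1 + 1.033), with pole at s = −(1 + 1.033)/0.0769 = −26.44.
Closed-loop time constant τ = 1/26.44 = 0.0378 s.

τ = 0.0378 s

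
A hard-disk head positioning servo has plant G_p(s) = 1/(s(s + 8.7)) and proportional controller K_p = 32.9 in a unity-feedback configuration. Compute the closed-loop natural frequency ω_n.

With unity feedback the closed-loop characteristic equation is s² + 8.7s + 32.9·1 = s² + 8.7s + 32.9 = 0.
Matching s² + 2ζω_n s + ω_n²: ω_n = √32.9 = 5.736 rad/s and 2ζω_n = 8.7, so ζ = 8.7/(2·5.736) = 0.758.

ω_n = 5.74 rad/s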